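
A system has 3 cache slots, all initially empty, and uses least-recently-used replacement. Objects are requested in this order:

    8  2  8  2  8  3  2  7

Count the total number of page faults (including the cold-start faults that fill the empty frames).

4

8: miss, frames [8]
2: miss, frames [8, 2]
8: hit
2: hit
8: hit
3: miss, frames [2, 8, 3]
2: hit
7: miss, evict 8, frames [3, 2, 7]
Page faults: 4.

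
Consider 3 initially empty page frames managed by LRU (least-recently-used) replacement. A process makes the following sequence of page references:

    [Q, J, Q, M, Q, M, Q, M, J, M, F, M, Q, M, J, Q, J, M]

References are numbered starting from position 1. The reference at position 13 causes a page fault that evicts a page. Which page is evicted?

J

pos 1: Q: fault, frames [Q]
pos 2: J: fault, frames [Q, J]
pos 3: Q: hit
pos 4: M: fault, frames [J, Q, M]
pos 5: Q: hit
pos 6: M: hit
pos 7: Q: hit
pos 8: M: hit
pos 9: J: hit
pos 10: M: hit
pos 11: F: fault, evict Q, frames [J, M, F]
pos 12: M: hit
pos 13: Q: fault, evict J, frames [F, M, Q]
At position 13, page J is evicted.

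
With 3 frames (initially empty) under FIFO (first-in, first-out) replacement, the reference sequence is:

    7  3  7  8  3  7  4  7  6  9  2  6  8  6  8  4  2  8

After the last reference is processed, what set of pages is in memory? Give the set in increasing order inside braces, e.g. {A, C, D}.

{2, 4, 8}

7 -> miss, frames [7]
3 -> miss, frames [7, 3]
7 -> hit
8 -> miss, frames [7, 3, 8]
3 -> hit
7 -> hit
4 -> miss, evict 7, frames [3, 8, 4]
7 -> miss, evict 3, frames [8, 4, 7]
6 -> miss, evict 8, frames [4, 7, 6]
9 -> miss, evict 4, frames [7, 6, 9]
2 -> miss, evict 7, frames [6, 9, 2]
6 -> hit
8 -> miss, evict 6, frames [9, 2, 8]
6 -> miss, evict 9, frames [2, 8, 6]
8 -> hit
4 -> miss, evict 2, frames [8, 6, 4]
2 -> miss, evict 8, frames [6, 4, 2]
8 -> miss, evict 6, frames [4, 2, 8]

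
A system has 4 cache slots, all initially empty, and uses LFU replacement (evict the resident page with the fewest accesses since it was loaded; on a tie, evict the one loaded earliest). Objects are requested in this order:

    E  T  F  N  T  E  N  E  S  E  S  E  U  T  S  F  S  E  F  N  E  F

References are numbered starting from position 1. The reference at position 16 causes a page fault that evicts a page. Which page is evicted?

T

pos 1: E → miss, frames {E}
pos 2: T → miss, frames {E,T}
pos 3: F → miss, frames {E,T,F}
pos 4: N → miss, frames {E,T,F,N}
pos 5: T → hit
pos 6: E → hit
pos 7: N → hit
pos 8: E → hit
pos 9: S → miss, evict F, frames {E,T,N,S}
pos 10: E → hit
pos 11: S → hit
pos 12: E → hit
pos 13: U → miss, evict T, frames {E,N,S,U}
pos 14: T → miss, evict U, frames {E,N,S,T}
pos 15: S → hit
pos 16: F → miss, evict T, frames {E,N,S,F}
At position 16, page T is evicted.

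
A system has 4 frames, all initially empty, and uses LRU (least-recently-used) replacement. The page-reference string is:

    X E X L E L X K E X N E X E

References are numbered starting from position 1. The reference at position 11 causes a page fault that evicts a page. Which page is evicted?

pos 1: X: fault, frames (X)
pos 2: E: fault, frames (X E)
pos 3: X: hit
pos 4: L: fault, frames (E X L)
pos 5: E: hit
pos 6: L: hit
pos 7: X: hit
pos 8: K: fault, frames (E L X K)
pos 9: E: hit
pos 10: X: hit
pos 11: N: fault, evict L, frames (K E X N)
At position 11, page L is evicted.

L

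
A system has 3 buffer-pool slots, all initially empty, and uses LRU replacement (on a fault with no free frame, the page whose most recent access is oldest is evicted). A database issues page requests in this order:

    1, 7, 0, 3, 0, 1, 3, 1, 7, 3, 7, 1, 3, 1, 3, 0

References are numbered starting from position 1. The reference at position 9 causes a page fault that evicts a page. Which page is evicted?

pos 1: 1 -> miss, frames [1]
pos 2: 7 -> miss, frames [1, 7]
pos 3: 0 -> miss, frames [1, 7, 0]
pos 4: 3 -> miss, evict 1, frames [7, 0, 3]
pos 5: 0 -> hit
pos 6: 1 -> miss, evict 7, frames [3, 0, 1]
pos 7: 3 -> hit
pos 8: 1 -> hit
pos 9: 7 -> miss, evict 0, frames [3, 1, 7]
At position 9, page 0 is evicted.

0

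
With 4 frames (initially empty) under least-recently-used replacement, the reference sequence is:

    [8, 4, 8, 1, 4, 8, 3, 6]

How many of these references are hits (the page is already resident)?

8 -> fault, frames {8}
4 -> fault, frames {8,4}
8 -> hit
1 -> fault, frames {4,8,1}
4 -> hit
8 -> hit
3 -> fault, frames {1,4,8,3}
6 -> fault, evict 1, frames {4,8,3,6}
Hits: 3.

3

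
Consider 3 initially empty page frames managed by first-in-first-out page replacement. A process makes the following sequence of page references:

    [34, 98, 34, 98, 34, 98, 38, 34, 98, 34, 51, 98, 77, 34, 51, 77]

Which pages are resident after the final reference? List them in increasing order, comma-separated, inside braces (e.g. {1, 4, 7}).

34: fault, frames [34]
98: fault, frames [34, 98]
34: hit
98: hit
34: hit
98: hit
38: fault, frames [34, 98, 38]
34: hit
98: hit
34: hit
51: fault, evict 34, frames [98, 38, 51]
98: hit
77: fault, evict 98, frames [38, 51, 77]
34: fault, evict 38, frames [51, 77, 34]
51: hit
77: hit

{34, 51, 77}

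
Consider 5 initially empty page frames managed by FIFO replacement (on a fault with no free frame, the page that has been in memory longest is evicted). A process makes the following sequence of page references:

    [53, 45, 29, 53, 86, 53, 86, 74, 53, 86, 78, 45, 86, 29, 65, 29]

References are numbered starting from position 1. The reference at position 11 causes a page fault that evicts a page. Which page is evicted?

53

pos 1: 53: miss, frames (53)
pos 2: 45: miss, frames (53 45)
pos 3: 29: miss, frames (53 45 29)
pos 4: 53: hit
pos 5: 86: miss, frames (53 45 29 86)
pos 6: 53: hit
pos 7: 86: hit
pos 8: 74: miss, frames (53 45 29 86 74)
pos 9: 53: hit
pos 10: 86: hit
pos 11: 78: miss, evict 53, frames (45 29 86 74 78)
At position 11, page 53 is evicted.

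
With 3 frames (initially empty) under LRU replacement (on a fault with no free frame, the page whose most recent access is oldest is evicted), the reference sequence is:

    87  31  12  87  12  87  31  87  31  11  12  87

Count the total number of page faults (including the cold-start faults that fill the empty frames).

87: fault, frames (87)
31: fault, frames (87 31)
12: fault, frames (87 31 12)
87: hit
12: hit
87: hit
31: hit
87: hit
31: hit
11: fault, evict 12, frames (87 31 11)
12: fault, evict 87, frames (31 11 12)
87: fault, evict 31, frames (11 12 87)
Page faults: 6.

6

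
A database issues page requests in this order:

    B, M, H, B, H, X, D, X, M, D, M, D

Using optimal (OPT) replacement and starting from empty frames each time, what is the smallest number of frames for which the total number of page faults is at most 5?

f=1: 12 faults
f=2: 6 faults
f=3: 5 faults
f=4: 5 faults
f=5: 5 faults
Smallest f with faults ≤ 5 is 3.

3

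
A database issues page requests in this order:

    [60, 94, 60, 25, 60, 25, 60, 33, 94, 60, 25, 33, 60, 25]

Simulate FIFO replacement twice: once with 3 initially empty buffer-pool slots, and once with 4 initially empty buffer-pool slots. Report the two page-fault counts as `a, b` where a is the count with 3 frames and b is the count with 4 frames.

3 frames: F F . F . . . F . F . . . . → 5 faults.
4 frames: F F . F . . . F . . . . . . → 4 faults.
4 < 5: adding a frame reduced faults, as is typical.

5, 4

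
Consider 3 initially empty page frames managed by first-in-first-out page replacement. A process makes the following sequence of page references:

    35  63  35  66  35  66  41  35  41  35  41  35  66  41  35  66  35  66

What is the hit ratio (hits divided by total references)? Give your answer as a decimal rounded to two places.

35 → fault, frames (35)
63 → fault, frames (35 63)
35 → hit
66 → fault, frames (35 63 66)
35 → hit
66 → hit
41 → fault, evict 35, frames (63 66 41)
35 → fault, evict 63, frames (66 41 35)
41 → hit
35 → hit
41 → hit
35 → hit
66 → hit
41 → hit
35 → hit
66 → hit
35 → hit
66 → hit
Hits: 13 of 18 references → 13/18 = 0.7222.

0.72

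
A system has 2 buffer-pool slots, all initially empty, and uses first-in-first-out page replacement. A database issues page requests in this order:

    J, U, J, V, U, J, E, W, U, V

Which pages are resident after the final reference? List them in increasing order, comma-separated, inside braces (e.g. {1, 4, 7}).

J: fault, frames [J]
U: fault, frames [J, U]
J: hit
V: fault, evict J, frames [U, V]
U: hit
J: fault, evict U, frames [V, J]
E: fault, evict V, frames [J, E]
W: fault, evict J, frames [E, W]
U: fault, evict E, frames [W, U]
V: fault, evict W, frames [U, V]

{U, V}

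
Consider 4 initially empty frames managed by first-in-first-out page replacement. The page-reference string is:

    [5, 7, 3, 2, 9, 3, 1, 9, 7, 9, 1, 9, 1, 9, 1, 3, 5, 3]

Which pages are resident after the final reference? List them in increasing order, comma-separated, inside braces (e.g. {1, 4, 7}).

5: fault, frames [5]
7: fault, frames [5, 7]
3: fault, frames [5, 7, 3]
2: fault, frames [5, 7, 3, 2]
9: fault, evict 5, frames [7, 3, 2, 9]
3: hit
1: fault, evict 7, frames [3, 2, 9, 1]
9: hit
7: fault, evict 3, frames [2, 9, 1, 7]
9: hit
1: hit
9: hit
1: hit
9: hit
1: hit
3: fault, evict 2, frames [9, 1, 7, 3]
5: fault, evict 9, frames [1, 7, 3, 5]
3: hit

{1, 3, 5, 7}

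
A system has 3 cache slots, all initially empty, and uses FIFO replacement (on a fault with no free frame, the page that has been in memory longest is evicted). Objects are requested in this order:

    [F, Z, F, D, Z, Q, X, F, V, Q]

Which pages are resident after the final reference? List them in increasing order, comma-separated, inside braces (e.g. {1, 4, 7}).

F -> fault, frames [F]
Z -> fault, frames [F, Z]
F -> hit
D -> fault, frames [F, Z, D]
Z -> hit
Q -> fault, evict F, frames [Z, D, Q]
X -> fault, evict Z, frames [D, Q, X]
F -> fault, evict D, frames [Q, X, F]
V -> fault, evict Q, frames [X, F, V]
Q -> fault, evict X, frames [F, V, Q]

{F, Q, V}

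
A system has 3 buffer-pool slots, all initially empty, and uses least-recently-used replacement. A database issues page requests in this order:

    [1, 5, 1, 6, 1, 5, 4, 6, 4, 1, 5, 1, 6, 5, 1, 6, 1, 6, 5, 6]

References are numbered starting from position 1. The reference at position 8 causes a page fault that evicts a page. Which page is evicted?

pos 1: 1 → miss, frames [1]
pos 2: 5 → miss, frames [1, 5]
pos 3: 1 → hit
pos 4: 6 → miss, frames [5, 1, 6]
pos 5: 1 → hit
pos 6: 5 → hit
pos 7: 4 → miss, evict 6, frames [1, 5, 4]
pos 8: 6 → miss, evict 1, frames [5, 4, 6]
At position 8, page 1 is evicted.

1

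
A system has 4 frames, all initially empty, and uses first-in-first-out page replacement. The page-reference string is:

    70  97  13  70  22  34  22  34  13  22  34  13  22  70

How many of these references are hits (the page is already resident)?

8

70: miss, frames {70}
97: miss, frames {70,97}
13: miss, frames {70,97,13}
70: hit
22: miss, frames {70,97,13,22}
34: miss, evict 70, frames {97,13,22,34}
22: hit
34: hit
13: hit
22: hit
34: hit
13: hit
22: hit
70: miss, evict 97, frames {13,22,34,70}
Hits: 8.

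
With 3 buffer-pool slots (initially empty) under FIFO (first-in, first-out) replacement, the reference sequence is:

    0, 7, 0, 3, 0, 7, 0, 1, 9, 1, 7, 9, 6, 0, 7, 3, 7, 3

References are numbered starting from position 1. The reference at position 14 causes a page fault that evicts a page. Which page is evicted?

9

pos 1: 0: fault, frames [0]
pos 2: 7: fault, frames [0, 7]
pos 3: 0: hit
pos 4: 3: fault, frames [0, 7, 3]
pos 5: 0: hit
pos 6: 7: hit
pos 7: 0: hit
pos 8: 1: fault, evict 0, frames [7, 3, 1]
pos 9: 9: fault, evict 7, frames [3, 1, 9]
pos 10: 1: hit
pos 11: 7: fault, evict 3, frames [1, 9, 7]
pos 12: 9: hit
pos 13: 6: fault, evict 1, frames [9, 7, 6]
pos 14: 0: fault, evict 9, frames [7, 6, 0]
At position 14, page 9 is evicted.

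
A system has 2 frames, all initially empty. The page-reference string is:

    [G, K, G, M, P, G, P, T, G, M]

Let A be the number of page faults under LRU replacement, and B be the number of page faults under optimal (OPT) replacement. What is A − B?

2

Under LRU: F F . F F F . F F F → 8 faults.
Under OPT: F F . F F . . F . F → 6 faults.
A − B = 8 − 6 = 2.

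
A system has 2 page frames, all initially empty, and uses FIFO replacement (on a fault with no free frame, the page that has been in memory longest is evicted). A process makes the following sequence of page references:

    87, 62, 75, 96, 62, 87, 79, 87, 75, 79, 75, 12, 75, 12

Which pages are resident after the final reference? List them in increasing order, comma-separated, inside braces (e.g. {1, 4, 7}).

{12, 75}

87 -> fault, frames {87}
62 -> fault, frames {87,62}
75 -> fault, evict 87, frames {62,75}
96 -> fault, evict 62, frames {75,96}
62 -> fault, evict 75, frames {96,62}
87 -> fault, evict 96, frames {62,87}
79 -> fault, evict 62, frames {87,79}
87 -> hit
75 -> fault, evict 87, frames {79,75}
79 -> hit
75 -> hit
12 -> fault, evict 79, frames {75,12}
75 -> hit
12 -> hit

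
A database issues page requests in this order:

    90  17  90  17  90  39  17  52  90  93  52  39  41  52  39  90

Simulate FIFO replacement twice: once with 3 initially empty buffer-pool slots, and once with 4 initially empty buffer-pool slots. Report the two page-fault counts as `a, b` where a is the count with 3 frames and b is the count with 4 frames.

3 frames: F F . . . F . F F F . F F F . F → 10 faults.
4 frames: F F . . . F . F . F . . F . . F → 7 faults.
7 < 10: adding a frame reduced faults, as is typical.

10, 7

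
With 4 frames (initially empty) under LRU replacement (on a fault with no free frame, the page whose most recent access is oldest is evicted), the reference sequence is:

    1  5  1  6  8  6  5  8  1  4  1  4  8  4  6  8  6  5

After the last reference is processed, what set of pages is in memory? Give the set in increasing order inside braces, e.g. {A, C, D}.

{4, 5, 6, 8}

1 → fault, frames [1]
5 → fault, frames [1, 5]
1 → hit
6 → fault, frames [5, 1, 6]
8 → fault, frames [5, 1, 6, 8]
6 → hit
5 → hit
8 → hit
1 → hit
4 → fault, evict 6, frames [5, 8, 1, 4]
1 → hit
4 → hit
8 → hit
4 → hit
6 → fault, evict 5, frames [1, 8, 4, 6]
8 → hit
6 → hit
5 → fault, evict 1, frames [4, 8, 6, 5]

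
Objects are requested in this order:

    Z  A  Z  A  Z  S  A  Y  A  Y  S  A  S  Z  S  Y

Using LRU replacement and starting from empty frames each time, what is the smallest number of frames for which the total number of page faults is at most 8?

f=1: 16 faults
f=2: 9 faults
f=3: 6 faults
f=4: 4 faults
Smallest f with faults ≤ 8 is 3.

3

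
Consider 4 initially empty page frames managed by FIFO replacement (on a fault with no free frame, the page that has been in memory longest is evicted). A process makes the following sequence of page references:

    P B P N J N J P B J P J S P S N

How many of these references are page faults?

6

P -> fault, frames (P)
B -> fault, frames (P B)
P -> hit
N -> fault, frames (P B N)
J -> fault, frames (P B N J)
N -> hit
J -> hit
P -> hit
B -> hit
J -> hit
P -> hit
J -> hit
S -> fault, evict P, frames (B N J S)
P -> fault, evict B, frames (N J S P)
S -> hit
N -> hit
Page faults: 6.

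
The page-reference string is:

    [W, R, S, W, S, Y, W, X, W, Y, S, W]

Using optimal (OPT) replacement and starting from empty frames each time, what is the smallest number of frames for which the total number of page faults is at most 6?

3

f=1: 12 faults
f=2: 7 faults
f=3: 6 faults
f=4: 5 faults
f=5: 5 faults
Smallest f with faults ≤ 6 is 3.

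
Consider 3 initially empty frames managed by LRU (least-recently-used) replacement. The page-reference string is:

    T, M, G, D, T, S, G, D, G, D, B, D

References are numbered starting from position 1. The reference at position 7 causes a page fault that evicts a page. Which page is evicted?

D

pos 1: T -> fault, frames [T]
pos 2: M -> fault, frames [T, M]
pos 3: G -> fault, frames [T, M, G]
pos 4: D -> fault, evict T, frames [M, G, D]
pos 5: T -> fault, evict M, frames [G, D, T]
pos 6: S -> fault, evict G, frames [D, T, S]
pos 7: G -> fault, evict D, frames [T, S, G]
At position 7, page D is evicted.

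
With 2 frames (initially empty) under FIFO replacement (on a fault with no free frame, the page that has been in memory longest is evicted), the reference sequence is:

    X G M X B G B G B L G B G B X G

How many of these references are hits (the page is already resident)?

X → miss, frames (X)
G → miss, frames (X G)
M → miss, evict X, frames (G M)
X → miss, evict G, frames (M X)
B → miss, evict M, frames (X B)
G → miss, evict X, frames (B G)
B → hit
G → hit
B → hit
L → miss, evict B, frames (G L)
G → hit
B → miss, evict G, frames (L B)
G → miss, evict L, frames (B G)
B → hit
X → miss, evict B, frames (G X)
G → hit
Hits: 6.

6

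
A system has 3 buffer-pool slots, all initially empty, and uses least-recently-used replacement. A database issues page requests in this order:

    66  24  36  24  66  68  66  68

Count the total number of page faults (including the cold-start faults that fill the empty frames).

66 → miss, frames (66)
24 → miss, frames (66 24)
36 → miss, frames (66 24 36)
24 → hit
66 → hit
68 → miss, evict 36, frames (24 66 68)
66 → hit
68 → hit
Page faults: 4.

4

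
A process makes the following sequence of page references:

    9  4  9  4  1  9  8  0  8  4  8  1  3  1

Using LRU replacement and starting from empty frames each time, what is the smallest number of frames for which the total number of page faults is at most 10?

2

f=1: 14 faults
f=2: 9 faults
f=3: 8 faults
f=4: 8 faults
f=5: 6 faults
f=6: 6 faults
Smallest f with faults ≤ 10 is 2.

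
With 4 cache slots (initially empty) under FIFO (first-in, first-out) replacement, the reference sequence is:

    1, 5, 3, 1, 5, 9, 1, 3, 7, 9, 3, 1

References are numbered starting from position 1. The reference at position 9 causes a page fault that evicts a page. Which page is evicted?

pos 1: 1 → fault, frames (1)
pos 2: 5 → fault, frames (1 5)
pos 3: 3 → fault, frames (1 5 3)
pos 4: 1 → hit
pos 5: 5 → hit
pos 6: 9 → fault, frames (1 5 3 9)
pos 7: 1 → hit
pos 8: 3 → hit
pos 9: 7 → fault, evict 1, frames (5 3 9 7)
At position 9, page 1 is evicted.

1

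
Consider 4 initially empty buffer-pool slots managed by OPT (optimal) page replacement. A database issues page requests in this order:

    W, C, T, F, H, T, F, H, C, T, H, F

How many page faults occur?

W → fault, frames (W)
C → fault, frames (W C)
T → fault, frames (W C T)
F → fault, frames (W C T F)
H → fault, evict W, frames (C T F H)
T → hit
F → hit
H → hit
C → hit
T → hit
H → hit
F → hit
Page faults: 5.

5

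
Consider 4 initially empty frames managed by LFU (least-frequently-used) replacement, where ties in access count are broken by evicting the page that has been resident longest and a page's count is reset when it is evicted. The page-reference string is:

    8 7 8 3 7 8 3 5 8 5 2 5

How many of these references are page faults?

5

8 → miss, frames (8)
7 → miss, frames (8 7)
8 → hit
3 → miss, frames (8 7 3)
7 → hit
8 → hit
3 → hit
5 → miss, frames (8 7 3 5)
8 → hit
5 → hit
2 → miss, evict 7, frames (8 3 5 2)
5 → hit
Page faults: 5.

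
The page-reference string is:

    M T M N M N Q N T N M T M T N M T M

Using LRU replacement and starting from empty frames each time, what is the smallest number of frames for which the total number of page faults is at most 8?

3

f=1: 18 faults
f=2: 10 faults
f=3: 6 faults
f=4: 4 faults
Smallest f with faults ≤ 8 is 3.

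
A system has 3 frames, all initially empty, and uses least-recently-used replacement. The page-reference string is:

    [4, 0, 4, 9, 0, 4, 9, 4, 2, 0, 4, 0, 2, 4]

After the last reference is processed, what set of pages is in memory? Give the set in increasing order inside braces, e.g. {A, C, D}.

{0, 2, 4}

4 -> miss, frames [4]
0 -> miss, frames [4, 0]
4 -> hit
9 -> miss, frames [0, 4, 9]
0 -> hit
4 -> hit
9 -> hit
4 -> hit
2 -> miss, evict 0, frames [9, 4, 2]
0 -> miss, evict 9, frames [4, 2, 0]
4 -> hit
0 -> hit
2 -> hit
4 -> hit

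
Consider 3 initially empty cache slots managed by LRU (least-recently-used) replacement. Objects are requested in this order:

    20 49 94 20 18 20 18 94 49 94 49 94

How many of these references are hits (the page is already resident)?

7

20 -> miss, frames (20)
49 -> miss, frames (20 49)
94 -> miss, frames (20 49 94)
20 -> hit
18 -> miss, evict 49, frames (94 20 18)
20 -> hit
18 -> hit
94 -> hit
49 -> miss, evict 20, frames (18 94 49)
94 -> hit
49 -> hit
94 -> hit
Hits: 7.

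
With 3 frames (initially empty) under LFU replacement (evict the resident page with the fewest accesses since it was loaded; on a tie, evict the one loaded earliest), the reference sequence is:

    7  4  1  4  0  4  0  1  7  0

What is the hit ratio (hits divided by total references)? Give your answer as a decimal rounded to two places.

0.50

7 -> miss, frames [7]
4 -> miss, frames [7, 4]
1 -> miss, frames [7, 4, 1]
4 -> hit
0 -> miss, evict 7, frames [4, 1, 0]
4 -> hit
0 -> hit
1 -> hit
7 -> miss, evict 1, frames [4, 0, 7]
0 -> hit
Hits: 5 of 10 references → 5/10 = 0.5000.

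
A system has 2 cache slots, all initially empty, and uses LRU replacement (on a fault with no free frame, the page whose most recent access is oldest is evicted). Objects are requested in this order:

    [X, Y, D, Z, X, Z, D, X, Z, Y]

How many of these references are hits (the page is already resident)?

X: fault, frames (X)
Y: fault, frames (X Y)
D: fault, evict X, frames (Y D)
Z: fault, evict Y, frames (D Z)
X: fault, evict D, frames (Z X)
Z: hit
D: fault, evict X, frames (Z D)
X: fault, evict Z, frames (D X)
Z: fault, evict D, frames (X Z)
Y: fault, evict X, frames (Z Y)
Hits: 1.

1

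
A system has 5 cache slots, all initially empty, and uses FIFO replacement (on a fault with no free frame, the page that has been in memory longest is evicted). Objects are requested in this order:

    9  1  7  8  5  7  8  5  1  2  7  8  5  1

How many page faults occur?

6

9 → miss, frames (9)
1 → miss, frames (9 1)
7 → miss, frames (9 1 7)
8 → miss, frames (9 1 7 8)
5 → miss, frames (9 1 7 8 5)
7 → hit
8 → hit
5 → hit
1 → hit
2 → miss, evict 9, frames (1 7 8 5 2)
7 → hit
8 → hit
5 → hit
1 → hit
Page faults: 6.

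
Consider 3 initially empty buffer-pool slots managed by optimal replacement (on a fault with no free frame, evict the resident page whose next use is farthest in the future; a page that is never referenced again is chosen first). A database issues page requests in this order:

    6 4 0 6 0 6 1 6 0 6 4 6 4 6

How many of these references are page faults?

5

6: miss, frames [6]
4: miss, frames [6, 4]
0: miss, frames [6, 4, 0]
6: hit
0: hit
6: hit
1: miss, evict 4, frames [6, 0, 1]
6: hit
0: hit
6: hit
4: miss, evict 1, frames [6, 0, 4]
6: hit
4: hit
6: hit
Page faults: 5.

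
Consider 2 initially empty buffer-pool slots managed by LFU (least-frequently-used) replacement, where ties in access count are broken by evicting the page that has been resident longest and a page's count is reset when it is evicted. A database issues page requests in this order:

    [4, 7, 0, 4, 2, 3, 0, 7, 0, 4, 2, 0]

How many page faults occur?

10

4 -> miss, frames [4]
7 -> miss, frames [4, 7]
0 -> miss, evict 4, frames [7, 0]
4 -> miss, evict 7, frames [0, 4]
2 -> miss, evict 0, frames [4, 2]
3 -> miss, evict 4, frames [2, 3]
0 -> miss, evict 2, frames [3, 0]
7 -> miss, evict 3, frames [0, 7]
0 -> hit
4 -> miss, evict 7, frames [0, 4]
2 -> miss, evict 4, frames [0, 2]
0 -> hit
Page faults: 10.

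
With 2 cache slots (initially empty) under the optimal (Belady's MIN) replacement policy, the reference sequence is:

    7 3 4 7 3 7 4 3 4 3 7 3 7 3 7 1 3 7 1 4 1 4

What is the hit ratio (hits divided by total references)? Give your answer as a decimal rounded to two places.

0.59

7 → miss, frames {7}
3 → miss, frames {7,3}
4 → miss, evict 3, frames {7,4}
7 → hit
3 → miss, evict 4, frames {7,3}
7 → hit
4 → miss, evict 7, frames {3,4}
3 → hit
4 → hit
3 → hit
7 → miss, evict 4, frames {3,7}
3 → hit
7 → hit
3 → hit
7 → hit
1 → miss, evict 7, frames {3,1}
3 → hit
7 → miss, evict 3, frames {1,7}
1 → hit
4 → miss, evict 7, frames {1,4}
1 → hit
4 → hit
Hits: 13 of 22 references → 13/22 = 0.5909.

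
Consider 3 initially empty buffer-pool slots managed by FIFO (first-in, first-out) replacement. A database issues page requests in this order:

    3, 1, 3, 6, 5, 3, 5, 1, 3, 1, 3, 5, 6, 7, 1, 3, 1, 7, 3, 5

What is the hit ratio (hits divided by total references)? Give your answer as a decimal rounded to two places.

0.45

3 -> miss, frames {3}
1 -> miss, frames {3,1}
3 -> hit
6 -> miss, frames {3,1,6}
5 -> miss, evict 3, frames {1,6,5}
3 -> miss, evict 1, frames {6,5,3}
5 -> hit
1 -> miss, evict 6, frames {5,3,1}
3 -> hit
1 -> hit
3 -> hit
5 -> hit
6 -> miss, evict 5, frames {3,1,6}
7 -> miss, evict 3, frames {1,6,7}
1 -> hit
3 -> miss, evict 1, frames {6,7,3}
1 -> miss, evict 6, frames {7,3,1}
7 -> hit
3 -> hit
5 -> miss, evict 7, frames {3,1,5}
Hits: 9 of 20 references → 9/20 = 0.4500.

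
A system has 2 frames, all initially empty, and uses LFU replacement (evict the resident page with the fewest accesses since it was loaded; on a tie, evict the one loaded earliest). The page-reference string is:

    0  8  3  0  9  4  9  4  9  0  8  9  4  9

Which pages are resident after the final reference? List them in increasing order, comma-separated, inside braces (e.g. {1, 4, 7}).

0 -> miss, frames [0]
8 -> miss, frames [0, 8]
3 -> miss, evict 0, frames [8, 3]
0 -> miss, evict 8, frames [3, 0]
9 -> miss, evict 3, frames [0, 9]
4 -> miss, evict 0, frames [9, 4]
9 -> hit
4 -> hit
9 -> hit
0 -> miss, evict 4, frames [9, 0]
8 -> miss, evict 0, frames [9, 8]
9 -> hit
4 -> miss, evict 8, frames [9, 4]
9 -> hit

{4, 9}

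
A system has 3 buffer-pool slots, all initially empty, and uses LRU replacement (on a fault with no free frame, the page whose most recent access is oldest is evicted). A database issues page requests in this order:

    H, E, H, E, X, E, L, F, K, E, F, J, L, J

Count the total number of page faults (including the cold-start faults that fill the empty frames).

H -> fault, frames [H]
E -> fault, frames [H, E]
H -> hit
E -> hit
X -> fault, frames [H, E, X]
E -> hit
L -> fault, evict H, frames [X, E, L]
F -> fault, evict X, frames [E, L, F]
K -> fault, evict E, frames [L, F, K]
E -> fault, evict L, frames [F, K, E]
F -> hit
J -> fault, evict K, frames [E, F, J]
L -> fault, evict E, frames [F, J, L]
J -> hit
Page faults: 9.

9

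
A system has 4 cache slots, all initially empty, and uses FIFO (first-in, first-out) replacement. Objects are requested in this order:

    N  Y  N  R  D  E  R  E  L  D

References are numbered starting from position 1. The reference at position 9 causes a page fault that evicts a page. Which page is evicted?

pos 1: N: miss, frames (N)
pos 2: Y: miss, frames (N Y)
pos 3: N: hit
pos 4: R: miss, frames (N Y R)
pos 5: D: miss, frames (N Y R D)
pos 6: E: miss, evict N, frames (Y R D E)
pos 7: R: hit
pos 8: E: hit
pos 9: L: miss, evict Y, frames (R D E L)
At position 9, page Y is evicted.

Y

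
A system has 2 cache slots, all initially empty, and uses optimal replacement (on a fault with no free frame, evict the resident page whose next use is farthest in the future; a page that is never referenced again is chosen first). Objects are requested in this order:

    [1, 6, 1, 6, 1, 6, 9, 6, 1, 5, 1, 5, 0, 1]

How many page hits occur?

8

1 → fault, frames {1}
6 → fault, frames {1,6}
1 → hit
6 → hit
1 → hit
6 → hit
9 → fault, evict 1, frames {6,9}
6 → hit
1 → fault, evict 9, frames {6,1}
5 → fault, evict 6, frames {1,5}
1 → hit
5 → hit
0 → fault, evict 5, frames {1,0}
1 → hit
Hits: 8.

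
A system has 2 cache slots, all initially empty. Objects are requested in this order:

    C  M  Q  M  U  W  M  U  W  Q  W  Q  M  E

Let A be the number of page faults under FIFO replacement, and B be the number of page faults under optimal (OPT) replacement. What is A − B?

2

Under FIFO: F F F . F F F F F F . . F F → 11 faults.
Under OPT: F F F . F F . F . F . . F F → 9 faults.
A − B = 11 − 9 = 2.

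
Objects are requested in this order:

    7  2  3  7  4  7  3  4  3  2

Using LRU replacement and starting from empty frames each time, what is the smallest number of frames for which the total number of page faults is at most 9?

f=1: 10 faults
f=2: 8 faults
f=3: 5 faults
f=4: 4 faults
Smallest f with faults ≤ 9 is 2.

2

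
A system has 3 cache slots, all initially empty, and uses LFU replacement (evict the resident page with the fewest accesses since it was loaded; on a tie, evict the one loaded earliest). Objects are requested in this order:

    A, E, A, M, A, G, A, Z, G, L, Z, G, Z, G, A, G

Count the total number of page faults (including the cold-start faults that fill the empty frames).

7

A: miss, frames {A}
E: miss, frames {A,E}
A: hit
M: miss, frames {A,E,M}
A: hit
G: miss, evict E, frames {A,M,G}
A: hit
Z: miss, evict M, frames {A,G,Z}
G: hit
L: miss, evict Z, frames {A,G,L}
Z: miss, evict L, frames {A,G,Z}
G: hit
Z: hit
G: hit
A: hit
G: hit
Page faults: 7.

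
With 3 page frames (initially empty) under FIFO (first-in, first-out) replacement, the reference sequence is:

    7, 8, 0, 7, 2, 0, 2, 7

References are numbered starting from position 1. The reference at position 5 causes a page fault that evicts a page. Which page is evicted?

pos 1: 7 → miss, frames {7}
pos 2: 8 → miss, frames {7,8}
pos 3: 0 → miss, frames {7,8,0}
pos 4: 7 → hit
pos 5: 2 → miss, evict 7, frames {8,0,2}
At position 5, page 7 is evicted.

7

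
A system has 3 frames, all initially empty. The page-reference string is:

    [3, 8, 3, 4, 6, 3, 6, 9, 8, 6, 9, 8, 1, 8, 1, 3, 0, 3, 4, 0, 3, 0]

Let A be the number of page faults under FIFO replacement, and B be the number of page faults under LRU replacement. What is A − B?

Under FIFO: F F . F F F . F F F . . F . . F F . F . . . → 12 faults.
Under LRU: F F . F F . . F F . . . F . . F F . F . . . → 10 faults.
A − B = 12 − 10 = 2.

2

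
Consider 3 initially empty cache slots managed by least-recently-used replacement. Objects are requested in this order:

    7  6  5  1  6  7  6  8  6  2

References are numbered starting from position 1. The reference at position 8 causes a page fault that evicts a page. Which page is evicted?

1

pos 1: 7 -> fault, frames [7]
pos 2: 6 -> fault, frames [7, 6]
pos 3: 5 -> fault, frames [7, 6, 5]
pos 4: 1 -> fault, evict 7, frames [6, 5, 1]
pos 5: 6 -> hit
pos 6: 7 -> fault, evict 5, frames [1, 6, 7]
pos 7: 6 -> hit
pos 8: 8 -> fault, evict 1, frames [7, 6, 8]
At position 8, page 1 is evicted.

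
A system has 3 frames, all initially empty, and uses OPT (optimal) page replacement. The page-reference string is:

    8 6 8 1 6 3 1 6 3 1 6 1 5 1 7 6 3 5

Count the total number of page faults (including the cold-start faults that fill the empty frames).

8 → fault, frames {8}
6 → fault, frames {8,6}
8 → hit
1 → fault, frames {8,6,1}
6 → hit
3 → fault, evict 8, frames {6,1,3}
1 → hit
6 → hit
3 → hit
1 → hit
6 → hit
1 → hit
5 → fault, evict 3, frames {6,1,5}
1 → hit
7 → fault, evict 1, frames {6,5,7}
6 → hit
3 → fault, evict 7, frames {6,5,3}
5 → hit
Page faults: 7.

7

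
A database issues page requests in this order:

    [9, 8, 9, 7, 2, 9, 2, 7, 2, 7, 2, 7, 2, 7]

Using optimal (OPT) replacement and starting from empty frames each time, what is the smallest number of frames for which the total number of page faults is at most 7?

f=1: 14 faults
f=2: 5 faults
f=3: 4 faults
f=4: 4 faults
Smallest f with faults ≤ 7 is 2.

2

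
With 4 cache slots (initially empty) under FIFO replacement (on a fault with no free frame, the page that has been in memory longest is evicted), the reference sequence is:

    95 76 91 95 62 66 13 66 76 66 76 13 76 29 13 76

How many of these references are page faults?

8

95 → fault, frames [95]
76 → fault, frames [95, 76]
91 → fault, frames [95, 76, 91]
95 → hit
62 → fault, frames [95, 76, 91, 62]
66 → fault, evict 95, frames [76, 91, 62, 66]
13 → fault, evict 76, frames [91, 62, 66, 13]
66 → hit
76 → fault, evict 91, frames [62, 66, 13, 76]
66 → hit
76 → hit
13 → hit
76 → hit
29 → fault, evict 62, frames [66, 13, 76, 29]
13 → hit
76 → hit
Page faults: 8.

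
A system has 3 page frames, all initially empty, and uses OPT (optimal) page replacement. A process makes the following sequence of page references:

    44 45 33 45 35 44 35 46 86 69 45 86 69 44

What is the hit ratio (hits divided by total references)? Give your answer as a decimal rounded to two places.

0.43

44 -> miss, frames (44)
45 -> miss, frames (44 45)
33 -> miss, frames (44 45 33)
45 -> hit
35 -> miss, evict 33, frames (44 45 35)
44 -> hit
35 -> hit
46 -> miss, evict 35, frames (44 45 46)
86 -> miss, evict 46, frames (44 45 86)
69 -> miss, evict 44, frames (45 86 69)
45 -> hit
86 -> hit
69 -> hit
44 -> miss, evict 69, frames (45 86 44)
Hits: 6 of 14 references → 6/14 = 0.4286.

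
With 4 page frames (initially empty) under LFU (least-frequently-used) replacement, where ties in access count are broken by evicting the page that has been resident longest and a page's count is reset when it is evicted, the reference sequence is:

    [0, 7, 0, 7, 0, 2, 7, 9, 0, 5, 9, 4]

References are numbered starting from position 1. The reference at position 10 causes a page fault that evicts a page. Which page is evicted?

2

pos 1: 0 → fault, frames [0]
pos 2: 7 → fault, frames [0, 7]
pos 3: 0 → hit
pos 4: 7 → hit
pos 5: 0 → hit
pos 6: 2 → fault, frames [0, 7, 2]
pos 7: 7 → hit
pos 8: 9 → fault, frames [0, 7, 2, 9]
pos 9: 0 → hit
pos 10: 5 → fault, evict 2, frames [0, 7, 9, 5]
At position 10, page 2 is evicted.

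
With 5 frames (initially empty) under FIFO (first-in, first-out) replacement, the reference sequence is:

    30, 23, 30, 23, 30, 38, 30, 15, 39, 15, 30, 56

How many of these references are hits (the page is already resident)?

6

30 → miss, frames [30]
23 → miss, frames [30, 23]
30 → hit
23 → hit
30 → hit
38 → miss, frames [30, 23, 38]
30 → hit
15 → miss, frames [30, 23, 38, 15]
39 → miss, frames [30, 23, 38, 15, 39]
15 → hit
30 → hit
56 → miss, evict 30, frames [23, 38, 15, 39, 56]
Hits: 6.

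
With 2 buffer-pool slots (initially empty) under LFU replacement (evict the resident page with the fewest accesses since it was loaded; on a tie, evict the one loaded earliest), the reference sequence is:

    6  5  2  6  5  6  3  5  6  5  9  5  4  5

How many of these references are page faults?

6: fault, frames {6}
5: fault, frames {6,5}
2: fault, evict 6, frames {5,2}
6: fault, evict 5, frames {2,6}
5: fault, evict 2, frames {6,5}
6: hit
3: fault, evict 5, frames {6,3}
5: fault, evict 3, frames {6,5}
6: hit
5: hit
9: fault, evict 5, frames {6,9}
5: fault, evict 9, frames {6,5}
4: fault, evict 5, frames {6,4}
5: fault, evict 4, frames {6,5}
Page faults: 11.

11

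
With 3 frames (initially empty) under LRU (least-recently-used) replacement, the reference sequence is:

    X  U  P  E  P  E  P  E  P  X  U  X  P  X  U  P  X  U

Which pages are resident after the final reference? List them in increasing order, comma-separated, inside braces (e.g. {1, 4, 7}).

X -> miss, frames [X]
U -> miss, frames [X, U]
P -> miss, frames [X, U, P]
E -> miss, evict X, frames [U, P, E]
P -> hit
E -> hit
P -> hit
E -> hit
P -> hit
X -> miss, evict U, frames [E, P, X]
U -> miss, evict E, frames [P, X, U]
X -> hit
P -> hit
X -> hit
U -> hit
P -> hit
X -> hit
U -> hit

{P, U, X}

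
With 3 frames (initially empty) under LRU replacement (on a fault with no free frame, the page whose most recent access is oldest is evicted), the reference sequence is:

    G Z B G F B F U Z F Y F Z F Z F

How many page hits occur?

G: miss, frames {G}
Z: miss, frames {G,Z}
B: miss, frames {G,Z,B}
G: hit
F: miss, evict Z, frames {B,G,F}
B: hit
F: hit
U: miss, evict G, frames {B,F,U}
Z: miss, evict B, frames {F,U,Z}
F: hit
Y: miss, evict U, frames {Z,F,Y}
F: hit
Z: hit
F: hit
Z: hit
F: hit
Hits: 9.

9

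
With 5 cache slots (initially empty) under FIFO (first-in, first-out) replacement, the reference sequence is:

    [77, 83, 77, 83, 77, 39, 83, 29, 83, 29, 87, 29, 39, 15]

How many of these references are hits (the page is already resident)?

77 -> fault, frames {77}
83 -> fault, frames {77,83}
77 -> hit
83 -> hit
77 -> hit
39 -> fault, frames {77,83,39}
83 -> hit
29 -> fault, frames {77,83,39,29}
83 -> hit
29 -> hit
87 -> fault, frames {77,83,39,29,87}
29 -> hit
39 -> hit
15 -> fault, evict 77, frames {83,39,29,87,15}
Hits: 8.

8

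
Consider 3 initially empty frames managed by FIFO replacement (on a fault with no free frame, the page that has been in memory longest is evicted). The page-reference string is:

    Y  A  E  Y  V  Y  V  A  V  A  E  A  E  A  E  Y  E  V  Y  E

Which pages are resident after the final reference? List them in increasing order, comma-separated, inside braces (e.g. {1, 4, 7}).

{E, V, Y}

Y → fault, frames [Y]
A → fault, frames [Y, A]
E → fault, frames [Y, A, E]
Y → hit
V → fault, evict Y, frames [A, E, V]
Y → fault, evict A, frames [E, V, Y]
V → hit
A → fault, evict E, frames [V, Y, A]
V → hit
A → hit
E → fault, evict V, frames [Y, A, E]
A → hit
E → hit
A → hit
E → hit
Y → hit
E → hit
V → fault, evict Y, frames [A, E, V]
Y → fault, evict A, frames [E, V, Y]
E → hit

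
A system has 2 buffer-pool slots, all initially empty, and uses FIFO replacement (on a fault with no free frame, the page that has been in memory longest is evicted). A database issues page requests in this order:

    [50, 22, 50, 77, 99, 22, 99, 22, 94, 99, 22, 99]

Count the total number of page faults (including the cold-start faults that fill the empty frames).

8

50 -> fault, frames {50}
22 -> fault, frames {50,22}
50 -> hit
77 -> fault, evict 50, frames {22,77}
99 -> fault, evict 22, frames {77,99}
22 -> fault, evict 77, frames {99,22}
99 -> hit
22 -> hit
94 -> fault, evict 99, frames {22,94}
99 -> fault, evict 22, frames {94,99}
22 -> fault, evict 94, frames {99,22}
99 -> hit
Page faults: 8.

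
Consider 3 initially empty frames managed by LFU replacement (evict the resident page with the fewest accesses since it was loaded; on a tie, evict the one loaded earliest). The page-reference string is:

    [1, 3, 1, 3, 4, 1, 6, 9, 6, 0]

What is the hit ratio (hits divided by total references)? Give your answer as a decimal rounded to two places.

1 -> fault, frames (1)
3 -> fault, frames (1 3)
1 -> hit
3 -> hit
4 -> fault, frames (1 3 4)
1 -> hit
6 -> fault, evict 4, frames (1 3 6)
9 -> fault, evict 6, frames (1 3 9)
6 -> fault, evict 9, frames (1 3 6)
0 -> fault, evict 6, frames (1 3 0)
Hits: 3 of 10 references → 3/10 = 0.3000.

0.30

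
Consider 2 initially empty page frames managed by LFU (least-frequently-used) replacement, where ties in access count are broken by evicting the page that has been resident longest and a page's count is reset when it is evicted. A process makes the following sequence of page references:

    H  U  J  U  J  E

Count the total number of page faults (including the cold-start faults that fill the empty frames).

H: fault, frames [H]
U: fault, frames [H, U]
J: fault, evict H, frames [U, J]
U: hit
J: hit
E: fault, evict U, frames [J, E]
Page faults: 4.

4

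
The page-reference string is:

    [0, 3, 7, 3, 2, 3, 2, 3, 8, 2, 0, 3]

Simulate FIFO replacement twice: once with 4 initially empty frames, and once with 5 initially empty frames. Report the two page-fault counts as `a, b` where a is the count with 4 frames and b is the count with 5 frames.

7, 5

4 frames: F F F . F . . . F . F F → 7 faults.
5 frames: F F F . F . . . F . . . → 5 faults.
5 < 7: adding a frame reduced faults, as is typical.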